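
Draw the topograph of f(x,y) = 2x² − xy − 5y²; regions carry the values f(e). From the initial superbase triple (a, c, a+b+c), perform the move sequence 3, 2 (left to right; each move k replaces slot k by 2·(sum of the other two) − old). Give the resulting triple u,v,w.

start (2,-5,-4) = (f(1,0),f(0,1),f(1,1))
replace slot 3: 2·(2+(-5)) − (-4) = -2 → (2,-5,-2)
replace slot 2: 2·(2+(-2)) − (-5) = 5 → (2,5,-2)

2,5,-2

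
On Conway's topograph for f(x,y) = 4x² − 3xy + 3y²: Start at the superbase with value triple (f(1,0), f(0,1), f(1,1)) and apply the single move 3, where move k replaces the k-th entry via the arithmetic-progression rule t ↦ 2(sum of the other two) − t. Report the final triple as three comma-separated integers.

start (4,3,4) = (f(1,0),f(0,1),f(1,1))
replace slot 3: 2·(4+3) − 4 = 10 → (4,3,10)

4,3,10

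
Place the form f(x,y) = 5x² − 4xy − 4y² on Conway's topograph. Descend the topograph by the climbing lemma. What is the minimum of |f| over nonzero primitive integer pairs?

descent: ρ → (-4,4,5)  [lands on river]
river: ρ → (5,6,-3)
river: ρ → (-3,6,5)
river: ρ → (5,4,-4)
closes: descent 1, river 4
min |a| on river = 3

3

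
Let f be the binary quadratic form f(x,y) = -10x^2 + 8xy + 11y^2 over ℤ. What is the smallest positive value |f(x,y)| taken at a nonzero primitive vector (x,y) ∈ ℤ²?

river: ρ → (11,14,-7)
river: ρ → (-7,14,11)
river: ρ → (11,8,-10)
river: ρ → (-10,12,9)
river: ρ → (9,6,-13)
river: ρ → (-13,20,2)
river: ρ → (2,20,-13)
river: ρ → (-13,6,9)
river: ρ → (9,12,-10)
river: ρ → (-10,8,11)
closes: descent 0, river 10
min |a| on river = 2

2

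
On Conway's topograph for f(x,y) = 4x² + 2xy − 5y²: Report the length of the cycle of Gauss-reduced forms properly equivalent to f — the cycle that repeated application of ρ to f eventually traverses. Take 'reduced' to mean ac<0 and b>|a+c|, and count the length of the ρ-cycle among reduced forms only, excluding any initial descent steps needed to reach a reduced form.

D = 84, ⌊√D⌋ = 9
river: ρ → (-5,8,1)
river: ρ → (1,8,-5)
river: ρ → (-5,2,4)
river: ρ → (4,6,-3)
river: ρ → (-3,6,4)
river: ρ → (4,2,-5)
ρ-cycle length = 6 (tail of 0 descent steps not counted)

6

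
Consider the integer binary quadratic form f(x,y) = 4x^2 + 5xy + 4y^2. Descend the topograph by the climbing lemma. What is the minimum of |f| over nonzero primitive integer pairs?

translate: b→-3 (≡5 mod 8), so (4,5,4)→(4,-3,3)
flip: (4,-3,3)→(3,3,4)
reduced (well bottom): (3,3,4) with a≤c, −a<b≤a
well minimum = a = 3

3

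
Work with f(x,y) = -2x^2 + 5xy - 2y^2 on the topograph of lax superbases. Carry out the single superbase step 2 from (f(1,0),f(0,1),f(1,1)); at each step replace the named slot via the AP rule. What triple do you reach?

start (-2,-2,1) = (f(1,0),f(0,1),f(1,1))
replace slot 2: 2·((-2)+1) − (-2) = 0 → (-2,0,1)

-2,0,1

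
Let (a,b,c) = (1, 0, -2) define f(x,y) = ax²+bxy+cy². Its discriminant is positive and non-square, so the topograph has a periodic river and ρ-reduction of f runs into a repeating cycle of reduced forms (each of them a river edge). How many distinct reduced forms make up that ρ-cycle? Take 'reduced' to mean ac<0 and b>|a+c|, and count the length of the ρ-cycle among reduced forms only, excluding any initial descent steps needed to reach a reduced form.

D = 8, ⌊√D⌋ = 2
descent: ρ → (-2,0,1)
descent: ρ → (1,2,-1)  [lands on river]
river: ρ → (-1,2,1)
ρ-cycle length = 2 (tail of 2 descent steps not counted)

2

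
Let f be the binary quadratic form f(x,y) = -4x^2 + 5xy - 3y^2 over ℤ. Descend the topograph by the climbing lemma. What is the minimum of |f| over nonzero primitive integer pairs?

translate: b→3 (≡-5 mod 8), so (4,-5,3)→(4,3,2)
flip: (4,3,2)→(2,-3,4)
translate: b→1 (≡-3 mod 4), so (2,-3,4)→(2,1,3)
reduced (well bottom): (2,1,3) with a≤c, −a<b≤a
well minimum |f| = |-2| = 2 (negative-definite)

2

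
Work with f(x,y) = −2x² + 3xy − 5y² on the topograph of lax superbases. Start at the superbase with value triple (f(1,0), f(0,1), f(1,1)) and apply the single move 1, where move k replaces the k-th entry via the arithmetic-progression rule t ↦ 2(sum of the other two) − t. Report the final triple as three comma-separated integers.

start (-2,-5,-4) = (f(1,0),f(0,1),f(1,1))
replace slot 1: 2·((-5)+(-4)) − (-2) = -16 → (-16,-5,-4)

-16,-5,-4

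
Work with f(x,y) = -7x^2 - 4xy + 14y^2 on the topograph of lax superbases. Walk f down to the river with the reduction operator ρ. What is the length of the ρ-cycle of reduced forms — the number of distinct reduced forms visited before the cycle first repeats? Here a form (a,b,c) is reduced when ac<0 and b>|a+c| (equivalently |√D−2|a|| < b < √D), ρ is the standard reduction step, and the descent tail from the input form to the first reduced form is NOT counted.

D = 408, ⌊√D⌋ = 20
descent: ρ → (14,4,-7)
descent: ρ → (-7,10,11)  [lands on river]
river: ρ → (11,12,-6)
river: ρ → (-6,12,11)
river: ρ → (11,10,-7)
river: ρ → (-7,18,3)
river: ρ → (3,18,-7)
ρ-cycle length = 6 (tail of 2 descent steps not counted)

6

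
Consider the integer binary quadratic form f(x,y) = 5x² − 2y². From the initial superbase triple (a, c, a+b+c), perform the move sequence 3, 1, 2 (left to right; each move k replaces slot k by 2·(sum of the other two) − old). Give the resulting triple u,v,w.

start (5,-2,3) = (f(1,0),f(0,1),f(1,1))
replace slot 3: 2·(5+(-2)) − 3 = 3 → (5,-2,3)
replace slot 1: 2·((-2)+3) − 5 = -3 → (-3,-2,3)
replace slot 2: 2·((-3)+3) − (-2) = 2 → (-3,2,3)

-3,2,3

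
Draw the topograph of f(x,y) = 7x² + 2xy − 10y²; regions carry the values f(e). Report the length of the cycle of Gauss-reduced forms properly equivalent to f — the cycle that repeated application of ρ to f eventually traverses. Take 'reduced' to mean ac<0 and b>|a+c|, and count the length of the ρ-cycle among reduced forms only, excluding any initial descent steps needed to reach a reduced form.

D = 284, ⌊√D⌋ = 16
descent: ρ → (-10,-2,7)
descent: ρ → (7,16,-1)  [lands on river]
river: ρ → (-1,16,7)
river: ρ → (7,12,-5)
river: ρ → (-5,8,11)
river: ρ → (11,14,-2)
river: ρ → (-2,14,11)
river: ρ → (11,8,-5)
river: ρ → (-5,12,7)
ρ-cycle length = 8 (tail of 2 descent steps not counted)

8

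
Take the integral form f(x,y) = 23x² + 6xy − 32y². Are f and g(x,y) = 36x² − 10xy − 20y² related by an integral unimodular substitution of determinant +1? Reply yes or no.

D₁ = 2980, D₂ = 2980
river cycle of f (length 14): (23, 52, -3), (-3, 50, 40), (40, 30, -13), (-13, 48, 13), (13, 30, -40), (-40, 50, 3), (3, 52, -23), (-23, 40, 15), (15, 50, -8), (-8, 46, 27), … (4 more)
river cycle of g (length 18): (-20, 50, 6), (6, 46, -36), (-36, 26, 16), (16, 38, -24), (-24, 10, 30), (30, 50, -4), (-4, 54, 4), (4, 50, -30), (-30, 10, 24), (24, 38, -16), … (8 more)
cycles differ ⇒ inequivalent

no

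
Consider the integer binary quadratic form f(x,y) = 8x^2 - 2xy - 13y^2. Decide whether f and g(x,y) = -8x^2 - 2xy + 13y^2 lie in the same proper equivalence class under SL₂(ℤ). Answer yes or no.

D₁ = 420, D₂ = 420
river cycle of f (length 4): (8, 14, -7), (-7, 14, 8), (8, 18, -3), (-3, 18, 8)
river cycle of g (length 4): (-8, 14, 7), (7, 14, -8), (-8, 18, 3), (3, 18, -8)
cycles differ ⇒ inequivalent

no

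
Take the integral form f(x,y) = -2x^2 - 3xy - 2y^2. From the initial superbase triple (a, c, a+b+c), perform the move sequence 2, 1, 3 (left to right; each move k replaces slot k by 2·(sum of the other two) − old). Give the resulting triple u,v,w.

start (-2,-2,-7) = (f(1,0),f(0,1),f(1,1))
replace slot 2: 2·((-2)+(-7)) − (-2) = -16 → (-2,-16,-7)
replace slot 1: 2·((-16)+(-7)) − (-2) = -44 → (-44,-16,-7)
replace slot 3: 2·((-44)+(-16)) − (-7) = -113 → (-44,-16,-113)

-44,-16,-113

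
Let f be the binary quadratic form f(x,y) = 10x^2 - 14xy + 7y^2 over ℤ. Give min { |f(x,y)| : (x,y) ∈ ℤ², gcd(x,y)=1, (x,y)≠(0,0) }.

translate: b→6 (≡-14 mod 20), so (10,-14,7)→(10,6,3)
flip: (10,6,3)→(3,-6,10)
translate: b→0 (≡-6 mod 6), so (3,-6,10)→(3,0,7)
reduced (well bottom): (3,0,7) with a≤c, −a<b≤a
well minimum = a = 3

3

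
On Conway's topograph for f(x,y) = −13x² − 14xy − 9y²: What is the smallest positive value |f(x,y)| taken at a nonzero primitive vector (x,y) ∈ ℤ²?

translate: b→-12 (≡14 mod 26), so (13,14,9)→(13,-12,8)
flip: (13,-12,8)→(8,12,13)
translate: b→-4 (≡12 mod 16), so (8,12,13)→(8,-4,9)
reduced (well bottom): (8,-4,9) with a≤c, −a<b≤a
well minimum |f| = |-8| = 8 (negative-definite)

8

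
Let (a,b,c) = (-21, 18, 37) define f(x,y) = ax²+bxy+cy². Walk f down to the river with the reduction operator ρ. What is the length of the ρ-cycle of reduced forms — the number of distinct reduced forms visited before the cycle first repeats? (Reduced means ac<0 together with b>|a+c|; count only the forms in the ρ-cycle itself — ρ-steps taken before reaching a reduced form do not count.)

D = 3432, ⌊√D⌋ = 58
river: ρ → (37,56,-2)
river: ρ → (-2,56,37)
river: ρ → (37,18,-21)
river: ρ → (-21,24,34)
river: ρ → (34,44,-11)
river: ρ → (-11,44,34)
river: ρ → (34,24,-21)
river: ρ → (-21,18,37)
ρ-cycle length = 8 (tail of 0 descent steps not counted)

8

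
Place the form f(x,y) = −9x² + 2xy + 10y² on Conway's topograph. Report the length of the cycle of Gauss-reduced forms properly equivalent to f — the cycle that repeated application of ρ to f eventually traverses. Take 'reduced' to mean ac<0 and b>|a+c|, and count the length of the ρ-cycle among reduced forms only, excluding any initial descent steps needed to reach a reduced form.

D = 364, ⌊√D⌋ = 19
river: ρ → (10,18,-1)
river: ρ → (-1,18,10)
river: ρ → (10,2,-9)
river: ρ → (-9,16,3)
river: ρ → (3,14,-14)
river: ρ → (-14,14,3)
river: ρ → (3,16,-9)
river: ρ → (-9,2,10)
ρ-cycle length = 8 (tail of 0 descent steps not counted)

8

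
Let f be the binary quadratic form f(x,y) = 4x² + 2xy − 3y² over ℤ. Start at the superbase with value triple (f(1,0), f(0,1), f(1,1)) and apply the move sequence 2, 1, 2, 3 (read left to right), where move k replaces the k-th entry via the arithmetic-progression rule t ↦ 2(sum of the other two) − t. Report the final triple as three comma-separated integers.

start (4,-3,3) = (f(1,0),f(0,1),f(1,1))
replace slot 2: 2·(4+3) − (-3) = 17 → (4,17,3)
replace slot 1: 2·(17+3) − 4 = 36 → (36,17,3)
replace slot 2: 2·(36+3) − 17 = 61 → (36,61,3)
replace slot 3: 2·(36+61) − 3 = 191 → (36,61,191)

36,61,191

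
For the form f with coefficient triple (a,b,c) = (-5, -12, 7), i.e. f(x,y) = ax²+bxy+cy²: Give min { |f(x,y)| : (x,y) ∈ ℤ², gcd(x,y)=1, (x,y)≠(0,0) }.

descent: ρ → (7,12,-5)  [lands on river]
river: ρ → (-5,8,11)
river: ρ → (11,14,-2)
river: ρ → (-2,14,11)
river: ρ → (11,8,-5)
river: ρ → (-5,12,7)
river: ρ → (7,16,-1)
river: ρ → (-1,16,7)
closes: descent 1, river 8
min |a| on river = 1

1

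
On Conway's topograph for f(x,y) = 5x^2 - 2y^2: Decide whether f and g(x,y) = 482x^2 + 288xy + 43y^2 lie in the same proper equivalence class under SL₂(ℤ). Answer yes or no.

D₁ = 40, D₂ = 40
river cycle of f (length 6): (-2, 4, 3), (3, 2, -3), (-3, 4, 2), (2, 4, -3), (-3, 2, 3), (3, 4, -2)
river cycle of g (length 6): (-2, 4, 3), (3, 2, -3), (-3, 4, 2), (2, 4, -3), (-3, 2, 3), (3, 4, -2)
cycles coincide ⇒ equivalent

yes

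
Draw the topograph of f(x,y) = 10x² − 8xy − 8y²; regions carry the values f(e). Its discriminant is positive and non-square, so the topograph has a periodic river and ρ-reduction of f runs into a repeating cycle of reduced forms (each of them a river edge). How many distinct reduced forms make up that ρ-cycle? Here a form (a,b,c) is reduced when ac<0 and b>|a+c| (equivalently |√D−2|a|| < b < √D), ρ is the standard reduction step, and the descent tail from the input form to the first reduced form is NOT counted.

D = 384, ⌊√D⌋ = 19
descent: ρ → (-8,8,10)  [lands on river]
river: ρ → (10,12,-6)
river: ρ → (-6,12,10)
river: ρ → (10,8,-8)
ρ-cycle length = 4 (tail of 1 descent step not counted)

4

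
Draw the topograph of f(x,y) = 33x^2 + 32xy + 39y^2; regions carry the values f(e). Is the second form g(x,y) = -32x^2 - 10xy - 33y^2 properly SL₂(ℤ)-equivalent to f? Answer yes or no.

D₁ = -4124, D₂ = -4124
f: reduced (well bottom): (33,32,39) with a≤c, −a<b≤a
g is negative-definite; reduce −g:
−g: reduced (well bottom): (32,10,33) with a≤c, −a<b≤a
flip sign back: reduced form of g is (-32,-10,-33)
reduced forms (33, 32, 39) vs (-32, -10, -33) ⇒ inequivalent

no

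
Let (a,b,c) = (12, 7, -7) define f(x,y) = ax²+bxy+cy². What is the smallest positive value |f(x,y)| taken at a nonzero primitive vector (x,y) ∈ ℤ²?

river: ρ → (-7,7,12)
river: ρ → (12,17,-2)
river: ρ → (-2,19,3)
river: ρ → (3,17,-8)
river: ρ → (-8,15,5)
river: ρ → (5,15,-8)
river: ρ → (-8,17,3)
river: ρ → (3,19,-2)
river: ρ → (-2,17,12)
river: ρ → (12,7,-7)
closes: descent 0, river 10
min |a| on river = 2

2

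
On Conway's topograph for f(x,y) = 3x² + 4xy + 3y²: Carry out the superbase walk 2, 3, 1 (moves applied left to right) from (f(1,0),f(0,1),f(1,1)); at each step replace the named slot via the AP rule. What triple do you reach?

start (3,3,10) = (f(1,0),f(0,1),f(1,1))
replace slot 2: 2·(3+10) − 3 = 23 → (3,23,10)
replace slot 3: 2·(3+23) − 10 = 42 → (3,23,42)
replace slot 1: 2·(23+42) − 3 = 127 → (127,23,42)

127,23,42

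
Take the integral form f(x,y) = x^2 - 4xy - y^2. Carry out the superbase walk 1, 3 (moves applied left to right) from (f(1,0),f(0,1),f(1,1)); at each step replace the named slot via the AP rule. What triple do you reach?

start (1,-1,-4) = (f(1,0),f(0,1),f(1,1))
replace slot 1: 2·((-1)+(-4)) − 1 = -11 → (-11,-1,-4)
replace slot 3: 2·((-11)+(-1)) − (-4) = -20 → (-11,-1,-20)

-11,-1,-20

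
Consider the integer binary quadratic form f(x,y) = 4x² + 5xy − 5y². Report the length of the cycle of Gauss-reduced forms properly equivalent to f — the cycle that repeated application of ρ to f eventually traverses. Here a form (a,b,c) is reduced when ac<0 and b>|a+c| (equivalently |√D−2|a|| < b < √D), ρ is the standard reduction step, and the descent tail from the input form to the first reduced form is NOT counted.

D = 105, ⌊√D⌋ = 10
river: ρ → (-5,5,4)
river: ρ → (4,3,-6)
river: ρ → (-6,9,1)
river: ρ → (1,9,-6)
river: ρ → (-6,3,4)
river: ρ → (4,5,-5)
ρ-cycle length = 6 (tail of 0 descent steps not counted)

6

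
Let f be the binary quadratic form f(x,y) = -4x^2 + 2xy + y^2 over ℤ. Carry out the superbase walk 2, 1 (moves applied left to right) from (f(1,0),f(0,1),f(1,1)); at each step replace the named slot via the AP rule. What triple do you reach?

start (-4,1,-1) = (f(1,0),f(0,1),f(1,1))
replace slot 2: 2·((-4)+(-1)) − 1 = -11 → (-4,-11,-1)
replace slot 1: 2·((-11)+(-1)) − (-4) = -20 → (-20,-11,-1)

-20,-11,-1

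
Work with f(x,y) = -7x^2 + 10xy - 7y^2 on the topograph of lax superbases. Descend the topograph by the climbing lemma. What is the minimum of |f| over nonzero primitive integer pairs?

translate: b→4 (≡-10 mod 14), so (7,-10,7)→(7,4,4)
flip: (7,4,4)→(4,-4,7)
translate: b→4 (≡-4 mod 8), so (4,-4,7)→(4,4,7)
reduced (well bottom): (4,4,7) with a≤c, −a<b≤a
well minimum |f| = |-4| = 4 (negative-definite)

4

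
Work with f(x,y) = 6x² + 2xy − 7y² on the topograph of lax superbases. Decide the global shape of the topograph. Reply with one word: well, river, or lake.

D = b²−4ac = 2² − 4·6·(-7) = 172
D > 0 non-square ⇒ indefinite ⇒ periodic river

river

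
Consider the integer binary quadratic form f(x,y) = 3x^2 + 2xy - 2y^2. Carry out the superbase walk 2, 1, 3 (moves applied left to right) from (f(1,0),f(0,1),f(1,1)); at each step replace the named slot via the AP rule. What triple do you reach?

start (3,-2,3) = (f(1,0),f(0,1),f(1,1))
replace slot 2: 2·(3+3) − (-2) = 14 → (3,14,3)
replace slot 1: 2·(14+3) − 3 = 31 → (31,14,3)
replace slot 3: 2·(31+14) − 3 = 87 → (31,14,87)

31,14,87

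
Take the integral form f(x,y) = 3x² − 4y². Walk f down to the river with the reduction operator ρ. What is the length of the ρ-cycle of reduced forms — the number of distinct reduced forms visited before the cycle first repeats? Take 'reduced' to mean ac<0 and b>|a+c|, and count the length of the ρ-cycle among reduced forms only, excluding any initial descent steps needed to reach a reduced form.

D = 48, ⌊√D⌋ = 6
descent: ρ → (-4,0,3)
descent: ρ → (3,6,-1)  [lands on river]
river: ρ → (-1,6,3)
ρ-cycle length = 2 (tail of 2 descent steps not counted)

2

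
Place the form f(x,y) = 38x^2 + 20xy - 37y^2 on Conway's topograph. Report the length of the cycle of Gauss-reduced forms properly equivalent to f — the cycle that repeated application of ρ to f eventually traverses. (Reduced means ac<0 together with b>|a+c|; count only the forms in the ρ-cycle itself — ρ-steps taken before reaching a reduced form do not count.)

D = 6024, ⌊√D⌋ = 77
river: ρ → (-37,54,21)
river: ρ → (21,72,-10)
river: ρ → (-10,68,35)
river: ρ → (35,72,-6)
river: ρ → (-6,72,35)
river: ρ → (35,68,-10)
river: ρ → (-10,72,21)
river: ρ → (21,54,-37)
river: ρ → (-37,20,38)
river: ρ → (38,56,-19)
river: ρ → (-19,58,35)
river: ρ → (35,12,-42)
river: ρ → (-42,72,5)
river: ρ → (5,68,-70)
river: ρ → (-70,72,3)
river: ρ → (3,72,-70)
river: ρ → (-70,68,5)
river: ρ → (5,72,-42)
river: ρ → (-42,12,35)
river: ρ → (35,58,-19)
river: ρ → (-19,56,38)
river: ρ → (38,20,-37)
ρ-cycle length = 22 (tail of 0 descent steps not counted)

22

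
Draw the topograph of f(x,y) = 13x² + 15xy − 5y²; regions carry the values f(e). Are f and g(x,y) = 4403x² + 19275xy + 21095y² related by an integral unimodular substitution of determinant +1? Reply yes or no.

D₁ = 485, D₂ = 485
river cycle of f (length 10): (-5, 15, 13), (13, 11, -7), (-7, 17, 7), (7, 11, -13), (-13, 15, 5), (5, 15, -13), (-13, 11, 7), (7, 17, -7), (-7, 11, 13), (13, 15, -5)
river cycle of g (length 10): (13, 15, -5), (-5, 15, 13), (13, 11, -7), (-7, 17, 7), (7, 11, -13), (-13, 15, 5), (5, 15, -13), (-13, 11, 7), (7, 17, -7), (-7, 11, 13)
cycles coincide ⇒ equivalent

yes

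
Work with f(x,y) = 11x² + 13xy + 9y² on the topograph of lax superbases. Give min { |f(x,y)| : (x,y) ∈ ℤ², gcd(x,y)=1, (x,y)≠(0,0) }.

translate: b→-9 (≡13 mod 22), so (11,13,9)→(11,-9,7)
flip: (11,-9,7)→(7,9,11)
translate: b→-5 (≡9 mod 14), so (7,9,11)→(7,-5,9)
reduced (well bottom): (7,-5,9) with a≤c, −a<b≤a
well minimum = a = 7

7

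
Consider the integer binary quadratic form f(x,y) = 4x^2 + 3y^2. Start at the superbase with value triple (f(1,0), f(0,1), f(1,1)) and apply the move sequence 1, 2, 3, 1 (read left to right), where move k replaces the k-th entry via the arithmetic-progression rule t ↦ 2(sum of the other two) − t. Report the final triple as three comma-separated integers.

start (4,3,7) = (f(1,0),f(0,1),f(1,1))
replace slot 1: 2·(3+7) − 4 = 16 → (16,3,7)
replace slot 2: 2·(16+7) − 3 = 43 → (16,43,7)
replace slot 3: 2·(16+43) − 7 = 111 → (16,43,111)
replace slot 1: 2·(43+111) − 16 = 292 → (292,43,111)

292,43,111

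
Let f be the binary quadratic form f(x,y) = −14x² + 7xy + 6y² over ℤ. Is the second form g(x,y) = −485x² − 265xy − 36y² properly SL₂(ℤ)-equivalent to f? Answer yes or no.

D₁ = 385, D₂ = 385
river cycle of f (length 12): (6, 17, -4), (-4, 15, 10), (10, 5, -9), (-9, 13, 6), (6, 11, -11), (-11, 11, 6), (6, 13, -9), (-9, 5, 10), (10, 15, -4), (-4, 17, 6), … (2 more)
river cycle of g (length 12): (-1, 19, 6), (6, 17, -4), (-4, 15, 10), (10, 5, -9), (-9, 13, 6), (6, 11, -11), (-11, 11, 6), (6, 13, -9), (-9, 5, 10), (10, 15, -4), … (2 more)
cycles coincide ⇒ equivalent

yes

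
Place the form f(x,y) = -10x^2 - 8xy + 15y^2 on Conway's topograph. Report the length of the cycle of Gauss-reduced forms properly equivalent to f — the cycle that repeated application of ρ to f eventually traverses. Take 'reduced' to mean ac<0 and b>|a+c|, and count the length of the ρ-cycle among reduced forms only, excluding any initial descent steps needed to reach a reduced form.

D = 664, ⌊√D⌋ = 25
descent: ρ → (15,8,-10)  [lands on river]
river: ρ → (-10,12,13)
river: ρ → (13,14,-9)
river: ρ → (-9,22,5)
river: ρ → (5,18,-17)
river: ρ → (-17,16,6)
river: ρ → (6,20,-11)
river: ρ → (-11,24,2)
river: ρ → (2,24,-11)
river: ρ → (-11,20,6)
river: ρ → (6,16,-17)
river: ρ → (-17,18,5)
river: ρ → (5,22,-9)
river: ρ → (-9,14,13)
river: ρ → (13,12,-10)
river: ρ → (-10,8,15)
river: ρ → (15,22,-3)
river: ρ → (-3,20,22)
river: ρ → (22,24,-1)
river: ρ → (-1,24,22)
river: ρ → (22,20,-3)
river: ρ → (-3,22,15)
ρ-cycle length = 22 (tail of 1 descent step not counted)

22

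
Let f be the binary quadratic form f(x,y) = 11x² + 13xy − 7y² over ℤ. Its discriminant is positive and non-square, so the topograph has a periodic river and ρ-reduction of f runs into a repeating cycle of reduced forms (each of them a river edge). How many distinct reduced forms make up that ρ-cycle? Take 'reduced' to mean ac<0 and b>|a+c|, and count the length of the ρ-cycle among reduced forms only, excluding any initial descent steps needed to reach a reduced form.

D = 477, ⌊√D⌋ = 21
river: ρ → (-7,15,9)
river: ρ → (9,21,-1)
river: ρ → (-1,21,9)
river: ρ → (9,15,-7)
river: ρ → (-7,13,11)
river: ρ → (11,9,-9)
river: ρ → (-9,9,11)
river: ρ → (11,13,-7)
ρ-cycle length = 8 (tail of 0 descent steps not counted)

8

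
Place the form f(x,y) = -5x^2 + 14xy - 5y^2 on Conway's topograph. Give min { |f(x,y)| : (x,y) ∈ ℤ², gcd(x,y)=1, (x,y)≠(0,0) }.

descent: ρ → (-5,6,3)  [lands on river]
river: ρ → (3,6,-5)
river: ρ → (-5,4,4)
river: ρ → (4,4,-5)
closes: descent 1, river 4
min |a| on river = 3

3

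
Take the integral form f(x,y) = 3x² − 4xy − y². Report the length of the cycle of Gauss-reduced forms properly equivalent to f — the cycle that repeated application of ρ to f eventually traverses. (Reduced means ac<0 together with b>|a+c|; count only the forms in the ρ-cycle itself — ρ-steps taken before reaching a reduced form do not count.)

D = 28, ⌊√D⌋ = 5
descent: ρ → (-1,4,3)  [lands on river]
river: ρ → (3,2,-2)
river: ρ → (-2,2,3)
river: ρ → (3,4,-1)
ρ-cycle length = 4 (tail of 1 descent step not counted)

4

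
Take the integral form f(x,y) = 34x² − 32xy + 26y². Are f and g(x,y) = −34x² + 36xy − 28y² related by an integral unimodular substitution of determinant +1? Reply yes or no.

D₁ = -2512, D₂ = -2512
f: flip: (34,-32,26)→(26,32,34)
f: translate: b→-20 (≡32 mod 52), so (26,32,34)→(26,-20,28)
f: reduced (well bottom): (26,-20,28) with a≤c, −a<b≤a
g is negative-definite; reduce −g:
−g: translate: b→32 (≡-36 mod 68), so (34,-36,28)→(34,32,26)
−g: flip: (34,32,26)→(26,-32,34)
−g: translate: b→20 (≡-32 mod 52), so (26,-32,34)→(26,20,28)
−g: reduced (well bottom): (26,20,28) with a≤c, −a<b≤a
flip sign back: reduced form of g is (-26,-20,-28)
reduced forms (26, -20, 28) vs (-26, -20, -28) ⇒ inequivalent

no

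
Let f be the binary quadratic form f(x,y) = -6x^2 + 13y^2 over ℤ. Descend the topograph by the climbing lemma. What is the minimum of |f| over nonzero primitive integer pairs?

descent: ρ → (13,0,-6)
descent: ρ → (-6,12,7)  [lands on river]
river: ρ → (7,16,-2)
river: ρ → (-2,16,7)
river: ρ → (7,12,-6)
closes: descent 2, river 4
min |a| on river = 2

2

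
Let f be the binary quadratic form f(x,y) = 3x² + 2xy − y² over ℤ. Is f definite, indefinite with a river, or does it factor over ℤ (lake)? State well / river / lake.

D = b²−4ac = 2² − 4·3·(-1) = 16
D = 4² is a perfect square ⇒ form factors over ℤ ⇒ lakes

lake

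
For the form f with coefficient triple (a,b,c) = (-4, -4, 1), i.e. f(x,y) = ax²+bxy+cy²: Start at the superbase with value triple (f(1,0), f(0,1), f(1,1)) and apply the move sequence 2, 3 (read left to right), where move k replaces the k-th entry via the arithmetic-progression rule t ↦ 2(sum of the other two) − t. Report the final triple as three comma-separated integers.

start (-4,1,-7) = (f(1,0),f(0,1),f(1,1))
replace slot 2: 2·((-4)+(-7)) − 1 = -23 → (-4,-23,-7)
replace slot 3: 2·((-4)+(-23)) − (-7) = -47 → (-4,-23,-47)

-4,-23,-47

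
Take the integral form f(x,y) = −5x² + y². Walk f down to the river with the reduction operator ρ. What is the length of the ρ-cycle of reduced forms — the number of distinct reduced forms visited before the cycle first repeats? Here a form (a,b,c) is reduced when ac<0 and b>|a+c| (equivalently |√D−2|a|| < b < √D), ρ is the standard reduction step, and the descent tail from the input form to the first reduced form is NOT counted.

D = 20, ⌊√D⌋ = 4
descent: ρ → (1,4,-1)  [lands on river]
river: ρ → (-1,4,1)
ρ-cycle length = 2 (tail of 1 descent step not counted)

2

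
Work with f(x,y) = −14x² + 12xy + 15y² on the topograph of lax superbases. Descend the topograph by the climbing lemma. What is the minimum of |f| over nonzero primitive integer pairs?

river: ρ → (15,18,-11)
river: ρ → (-11,26,7)
river: ρ → (7,30,-3)
river: ρ → (-3,30,7)
river: ρ → (7,26,-11)
river: ρ → (-11,18,15)
river: ρ → (15,12,-14)
river: ρ → (-14,16,13)
river: ρ → (13,10,-17)
river: ρ → (-17,24,6)
river: ρ → (6,24,-17)
river: ρ → (-17,10,13)
river: ρ → (13,16,-14)
river: ρ → (-14,12,15)
closes: descent 0, river 14
min |a| on river = 3

3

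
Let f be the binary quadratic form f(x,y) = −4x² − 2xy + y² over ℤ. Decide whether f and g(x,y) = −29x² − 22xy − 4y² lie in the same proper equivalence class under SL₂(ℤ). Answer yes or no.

D₁ = 20, D₂ = 20
river cycle of f (length 2): (1, 4, -1), (-1, 4, 1)
river cycle of g (length 2): (1, 4, -1), (-1, 4, 1)
cycles coincide ⇒ equivalent

yes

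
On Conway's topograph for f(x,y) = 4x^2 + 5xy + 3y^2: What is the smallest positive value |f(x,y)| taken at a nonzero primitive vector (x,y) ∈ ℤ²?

translate: b→-3 (≡5 mod 8), so (4,5,3)→(4,-3,2)
flip: (4,-3,2)→(2,3,4)
translate: b→-1 (≡3 mod 4), so (2,3,4)→(2,-1,3)
reduced (well bottom): (2,-1,3) with a≤c, −a<b≤a
well minimum = a = 2

2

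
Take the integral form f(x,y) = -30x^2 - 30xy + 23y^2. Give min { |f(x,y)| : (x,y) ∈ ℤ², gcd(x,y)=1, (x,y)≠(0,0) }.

descent: ρ → (23,30,-30)  [lands on river]
river: ρ → (-30,30,23)
river: ρ → (23,16,-37)
river: ρ → (-37,58,2)
river: ρ → (2,58,-37)
river: ρ → (-37,16,23)
closes: descent 1, river 6
min |a| on river = 2

2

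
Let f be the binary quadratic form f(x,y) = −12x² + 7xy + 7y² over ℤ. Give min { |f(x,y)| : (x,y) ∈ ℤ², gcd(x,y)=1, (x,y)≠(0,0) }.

river: ρ → (7,7,-12)
river: ρ → (-12,17,2)
river: ρ → (2,19,-3)
river: ρ → (-3,17,8)
river: ρ → (8,15,-5)
river: ρ → (-5,15,8)
river: ρ → (8,17,-3)
river: ρ → (-3,19,2)
river: ρ → (2,17,-12)
river: ρ → (-12,7,7)
closes: descent 0, river 10
min |a| on river = 2

2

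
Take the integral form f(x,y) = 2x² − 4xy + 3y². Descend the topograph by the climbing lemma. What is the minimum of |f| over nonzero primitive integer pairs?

translate: b→0 (≡-4 mod 4), so (2,-4,3)→(2,0,1)
flip: (2,0,1)→(1,0,2)
reduced (well bottom): (1,0,2) with a≤c, −a<b≤a
well minimum = a = 1

1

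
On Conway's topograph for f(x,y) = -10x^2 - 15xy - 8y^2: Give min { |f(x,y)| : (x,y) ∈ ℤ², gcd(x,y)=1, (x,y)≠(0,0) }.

translate: b→-5 (≡15 mod 20), so (10,15,8)→(10,-5,3)
flip: (10,-5,3)→(3,5,10)
translate: b→-1 (≡5 mod 6), so (3,5,10)→(3,-1,8)
reduced (well bottom): (3,-1,8) with a≤c, −a<b≤a
well minimum |f| = |-3| = 3 (negative-definite)

3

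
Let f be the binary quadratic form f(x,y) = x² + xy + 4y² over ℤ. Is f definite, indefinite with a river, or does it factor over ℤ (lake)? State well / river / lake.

D = b²−4ac = 1² − 4·1·4 = -15
D < 0 ⇒ definite ⇒ every region one sign ⇒ single well

well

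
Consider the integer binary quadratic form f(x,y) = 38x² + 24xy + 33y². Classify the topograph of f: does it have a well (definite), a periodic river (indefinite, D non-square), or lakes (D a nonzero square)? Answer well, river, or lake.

D = b²−4ac = 24² − 4·38·33 = -4440
D < 0 ⇒ definite ⇒ every region one sign ⇒ single well

well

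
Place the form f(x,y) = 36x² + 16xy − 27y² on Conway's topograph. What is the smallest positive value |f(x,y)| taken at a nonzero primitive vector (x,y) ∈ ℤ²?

river: ρ → (-27,38,25)
river: ρ → (25,62,-3)
river: ρ → (-3,64,4)
river: ρ → (4,64,-3)
river: ρ → (-3,62,25)
river: ρ → (25,38,-27)
river: ρ → (-27,16,36)
river: ρ → (36,56,-7)
river: ρ → (-7,56,36)
river: ρ → (36,16,-27)
closes: descent 0, river 10
min |a| on river = 3

3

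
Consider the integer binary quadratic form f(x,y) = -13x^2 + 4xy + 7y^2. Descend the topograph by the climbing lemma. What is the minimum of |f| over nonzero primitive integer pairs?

descent: ρ → (7,10,-10)  [lands on river]
river: ρ → (-10,10,7)
river: ρ → (7,18,-2)
river: ρ → (-2,18,7)
closes: descent 1, river 4
min |a| on river = 2

2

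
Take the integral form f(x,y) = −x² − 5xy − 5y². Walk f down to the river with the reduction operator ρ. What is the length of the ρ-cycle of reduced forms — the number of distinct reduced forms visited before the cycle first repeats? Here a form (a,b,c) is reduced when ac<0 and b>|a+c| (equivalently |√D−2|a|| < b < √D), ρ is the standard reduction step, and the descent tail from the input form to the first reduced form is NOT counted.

D = 5, ⌊√D⌋ = 2
descent: ρ → (-5,5,-1)
descent: ρ → (-1,1,1)  [lands on river]
river: ρ → (1,1,-1)
ρ-cycle length = 2 (tail of 2 descent steps not counted)

2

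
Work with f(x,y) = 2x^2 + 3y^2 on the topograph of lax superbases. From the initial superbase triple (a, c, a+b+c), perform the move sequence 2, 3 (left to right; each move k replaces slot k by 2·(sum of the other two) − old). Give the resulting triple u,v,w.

start (2,3,5) = (f(1,0),f(0,1),f(1,1))
replace slot 2: 2·(2+5) − 3 = 11 → (2,11,5)
replace slot 3: 2·(2+11) − 5 = 21 → (2,11,21)

2,11,21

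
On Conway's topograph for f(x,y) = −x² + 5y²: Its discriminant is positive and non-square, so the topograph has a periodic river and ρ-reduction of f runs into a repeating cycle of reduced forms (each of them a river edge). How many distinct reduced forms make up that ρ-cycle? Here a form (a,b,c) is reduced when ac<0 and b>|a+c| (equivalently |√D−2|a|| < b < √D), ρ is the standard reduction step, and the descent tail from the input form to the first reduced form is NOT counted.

D = 20, ⌊√D⌋ = 4
descent: ρ → (5,0,-1)
descent: ρ → (-1,4,1)  [lands on river]
river: ρ → (1,4,-1)
ρ-cycle length = 2 (tail of 2 descent steps not counted)

2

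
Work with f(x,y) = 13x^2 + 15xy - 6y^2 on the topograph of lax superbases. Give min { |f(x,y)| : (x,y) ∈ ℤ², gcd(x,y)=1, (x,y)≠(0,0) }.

river: ρ → (-6,21,4)
river: ρ → (4,19,-11)
river: ρ → (-11,3,12)
river: ρ → (12,21,-2)
river: ρ → (-2,23,1)
river: ρ → (1,23,-2)
river: ρ → (-2,21,12)
river: ρ → (12,3,-11)
river: ρ → (-11,19,4)
river: ρ → (4,21,-6)
river: ρ → (-6,15,13)
river: ρ → (13,11,-8)
river: ρ → (-8,21,3)
river: ρ → (3,21,-8)
river: ρ → (-8,11,13)
river: ρ → (13,15,-6)
closes: descent 0, river 16
min |a| on river = 1

1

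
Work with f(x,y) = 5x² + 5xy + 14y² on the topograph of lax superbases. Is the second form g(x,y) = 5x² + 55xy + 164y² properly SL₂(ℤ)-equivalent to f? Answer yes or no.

D₁ = -255, D₂ = -255
f: reduced (well bottom): (5,5,14) with a≤c, −a<b≤a
g: translate: b→5 (≡55 mod 10), so (5,55,164)→(5,5,14)
g: reduced (well bottom): (5,5,14) with a≤c, −a<b≤a
reduced forms (5, 5, 14) vs (5, 5, 14) ⇒ equivalent

yes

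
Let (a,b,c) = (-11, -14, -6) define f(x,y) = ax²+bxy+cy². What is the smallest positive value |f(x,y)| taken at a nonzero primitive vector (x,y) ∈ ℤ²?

translate: b→-8 (≡14 mod 22), so (11,14,6)→(11,-8,3)
flip: (11,-8,3)→(3,8,11)
translate: b→2 (≡8 mod 6), so (3,8,11)→(3,2,6)
reduced (well bottom): (3,2,6) with a≤c, −a<b≤a
well minimum |f| = |-3| = 3 (negative-definite)

3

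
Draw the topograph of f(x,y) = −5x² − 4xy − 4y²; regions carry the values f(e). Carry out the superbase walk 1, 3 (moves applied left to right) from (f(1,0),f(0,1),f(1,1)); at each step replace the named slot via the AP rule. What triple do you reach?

start (-5,-4,-13) = (f(1,0),f(0,1),f(1,1))
replace slot 1: 2·((-4)+(-13)) − (-5) = -29 → (-29,-4,-13)
replace slot 3: 2·((-29)+(-4)) − (-13) = -53 → (-29,-4,-53)

-29,-4,-53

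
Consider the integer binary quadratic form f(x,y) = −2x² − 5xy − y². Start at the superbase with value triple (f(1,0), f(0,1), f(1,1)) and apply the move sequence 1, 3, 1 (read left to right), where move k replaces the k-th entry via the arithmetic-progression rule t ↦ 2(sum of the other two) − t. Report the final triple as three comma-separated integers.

start (-2,-1,-8) = (f(1,0),f(0,1),f(1,1))
replace slot 1: 2·((-1)+(-8)) − (-2) = -16 → (-16,-1,-8)
replace slot 3: 2·((-16)+(-1)) − (-8) = -26 → (-16,-1,-26)
replace slot 1: 2·((-1)+(-26)) − (-16) = -38 → (-38,-1,-26)

-38,-1,-26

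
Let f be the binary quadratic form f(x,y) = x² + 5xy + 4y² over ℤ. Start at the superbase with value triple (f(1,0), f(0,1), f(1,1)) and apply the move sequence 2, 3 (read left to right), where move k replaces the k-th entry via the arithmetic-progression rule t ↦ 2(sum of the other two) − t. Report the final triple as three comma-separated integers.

start (1,4,10) = (f(1,0),f(0,1),f(1,1))
replace slot 2: 2·(1+10) − 4 = 18 → (1,18,10)
replace slot 3: 2·(1+18) − 10 = 28 → (1,18,28)

1,18,28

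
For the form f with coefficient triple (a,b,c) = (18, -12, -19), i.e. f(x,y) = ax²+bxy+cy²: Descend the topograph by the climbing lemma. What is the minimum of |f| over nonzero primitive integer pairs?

descent: ρ → (-19,12,18)  [lands on river]
river: ρ → (18,24,-13)
river: ρ → (-13,28,14)
river: ρ → (14,28,-13)
river: ρ → (-13,24,18)
river: ρ → (18,12,-19)
river: ρ → (-19,26,11)
river: ρ → (11,18,-27)
river: ρ → (-27,36,2)
river: ρ → (2,36,-27)
river: ρ → (-27,18,11)
river: ρ → (11,26,-19)
closes: descent 1, river 12
min |a| on river = 2

2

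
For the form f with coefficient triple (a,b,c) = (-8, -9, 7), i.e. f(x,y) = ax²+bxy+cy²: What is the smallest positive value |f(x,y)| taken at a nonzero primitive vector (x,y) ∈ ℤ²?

descent: ρ → (7,9,-8)  [lands on river]
river: ρ → (-8,7,8)
river: ρ → (8,9,-7)
river: ρ → (-7,5,10)
river: ρ → (10,15,-2)
river: ρ → (-2,17,2)
river: ρ → (2,15,-10)
river: ρ → (-10,5,7)
closes: descent 1, river 8
min |a| on river = 2

2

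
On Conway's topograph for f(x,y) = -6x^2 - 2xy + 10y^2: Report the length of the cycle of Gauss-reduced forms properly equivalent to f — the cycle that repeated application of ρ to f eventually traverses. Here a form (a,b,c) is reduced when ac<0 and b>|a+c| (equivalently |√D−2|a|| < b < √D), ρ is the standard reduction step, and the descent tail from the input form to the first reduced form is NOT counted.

D = 244, ⌊√D⌋ = 15
descent: ρ → (10,2,-6)
descent: ρ → (-6,10,6)  [lands on river]
river: ρ → (6,14,-2)
river: ρ → (-2,14,6)
river: ρ → (6,10,-6)
river: ρ → (-6,14,2)
river: ρ → (2,14,-6)
ρ-cycle length = 6 (tail of 2 descent steps not counted)

6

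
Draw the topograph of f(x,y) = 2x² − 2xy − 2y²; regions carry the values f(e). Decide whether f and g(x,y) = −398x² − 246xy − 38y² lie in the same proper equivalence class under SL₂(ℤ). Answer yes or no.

D₁ = 20, D₂ = 20
river cycle of f (length 2): (-2, 2, 2), (2, 2, -2)
river cycle of g (length 2): (-2, 2, 2), (2, 2, -2)
cycles coincide ⇒ equivalent

yes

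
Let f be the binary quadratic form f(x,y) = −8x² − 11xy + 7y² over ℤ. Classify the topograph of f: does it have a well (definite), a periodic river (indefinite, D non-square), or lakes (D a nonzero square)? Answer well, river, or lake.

D = b²−4ac = (-11)² − 4·(-8)·7 = 345
D > 0 non-square ⇒ indefinite ⇒ periodic river

river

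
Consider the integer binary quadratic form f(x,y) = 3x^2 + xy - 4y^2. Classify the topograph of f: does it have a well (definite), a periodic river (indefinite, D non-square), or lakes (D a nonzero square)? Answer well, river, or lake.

D = b²−4ac = 1² − 4·3·(-4) = 49
D = 7² is a perfect square ⇒ form factors over ℤ ⇒ lakes

lake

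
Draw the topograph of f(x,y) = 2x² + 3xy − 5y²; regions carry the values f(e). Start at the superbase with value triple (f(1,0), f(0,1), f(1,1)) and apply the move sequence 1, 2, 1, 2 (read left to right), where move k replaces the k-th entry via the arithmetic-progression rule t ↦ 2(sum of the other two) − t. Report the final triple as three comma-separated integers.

start (2,-5,0) = (f(1,0),f(0,1),f(1,1))
replace slot 1: 2·((-5)+0) − 2 = -12 → (-12,-5,0)
replace slot 2: 2·((-12)+0) − (-5) = -19 → (-12,-19,0)
replace slot 1: 2·((-19)+0) − (-12) = -26 → (-26,-19,0)
replace slot 2: 2·((-26)+0) − (-19) = -33 → (-26,-33,0)

-26,-33,0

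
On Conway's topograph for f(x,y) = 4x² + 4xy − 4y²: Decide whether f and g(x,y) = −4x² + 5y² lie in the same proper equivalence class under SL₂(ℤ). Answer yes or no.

D₁ = 80, D₂ = 80
river cycle of f (length 2): (-4, 4, 4), (4, 4, -4)
river cycle of g (length 2): (-4, 8, 1), (1, 8, -4)
cycles differ ⇒ inequivalent

no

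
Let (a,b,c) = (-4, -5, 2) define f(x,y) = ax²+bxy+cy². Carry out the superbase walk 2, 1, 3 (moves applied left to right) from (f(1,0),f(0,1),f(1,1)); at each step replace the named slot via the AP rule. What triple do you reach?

start (-4,2,-7) = (f(1,0),f(0,1),f(1,1))
replace slot 2: 2·((-4)+(-7)) − 2 = -24 → (-4,-24,-7)
replace slot 1: 2·((-24)+(-7)) − (-4) = -58 → (-58,-24,-7)
replace slot 3: 2·((-58)+(-24)) − (-7) = -157 → (-58,-24,-157)

-58,-24,-157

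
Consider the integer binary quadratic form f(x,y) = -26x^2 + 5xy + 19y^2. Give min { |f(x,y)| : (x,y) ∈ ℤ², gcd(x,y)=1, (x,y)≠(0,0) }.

descent: ρ → (19,33,-12)  [lands on river]
river: ρ → (-12,39,10)
river: ρ → (10,41,-8)
river: ρ → (-8,39,15)
river: ρ → (15,21,-26)
river: ρ → (-26,31,10)
river: ρ → (10,29,-29)
river: ρ → (-29,29,10)
river: ρ → (10,31,-26)
river: ρ → (-26,21,15)
river: ρ → (15,39,-8)
river: ρ → (-8,41,10)
river: ρ → (10,39,-12)
river: ρ → (-12,33,19)
river: ρ → (19,43,-2)
river: ρ → (-2,41,40)
river: ρ → (40,39,-3)
river: ρ → (-3,39,40)
river: ρ → (40,41,-2)
river: ρ → (-2,43,19)
closes: descent 1, river 20
min |a| on river = 2

2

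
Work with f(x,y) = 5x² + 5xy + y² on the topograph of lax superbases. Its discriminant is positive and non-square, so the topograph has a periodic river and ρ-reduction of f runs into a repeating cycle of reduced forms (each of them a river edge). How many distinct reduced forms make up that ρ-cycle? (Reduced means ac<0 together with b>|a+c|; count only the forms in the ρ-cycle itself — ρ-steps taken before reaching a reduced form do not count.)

D = 5, ⌊√D⌋ = 2
descent: ρ → (1,1,-1)  [lands on river]
river: ρ → (-1,1,1)
ρ-cycle length = 2 (tail of 1 descent step not counted)

2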